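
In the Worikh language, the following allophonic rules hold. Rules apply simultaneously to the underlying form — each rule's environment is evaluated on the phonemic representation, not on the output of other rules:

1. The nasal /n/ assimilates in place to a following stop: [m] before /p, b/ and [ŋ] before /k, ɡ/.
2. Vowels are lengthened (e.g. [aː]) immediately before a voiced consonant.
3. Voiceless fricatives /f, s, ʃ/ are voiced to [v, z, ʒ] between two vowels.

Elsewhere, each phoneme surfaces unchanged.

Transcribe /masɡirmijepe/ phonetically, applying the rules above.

/m/ stays [m].
/a/ (between /m/ and /s/) fails the environment for rule 2, so it stays [a].
/s/ (between /a/ and /ɡ/) fails the environment for rule 3, so it stays [s].
/ɡ/ stays [ɡ].
/i/ (between /ɡ/ and /r/) occurs before a voiced consonant → [iː] by rule 2.
/r/ stays [r].
/m/ (between /r/ and /i/) is unaffected → [m].
/i/ meets the environment for rule 2 (before a voiced consonant) → [iː].
/j/ stays [j].
/e/ (between /j/ and /p/) is in the target of rule 2 but the environment (before a voiced consonant) is not met → [e].
/p/ (between /e/ and /e/) is unaffected → [p].
/e/ (word-final): rule 2 targets it, but not before a voiced consonant → unchanged [e].

[masɡiːrmiːjepe]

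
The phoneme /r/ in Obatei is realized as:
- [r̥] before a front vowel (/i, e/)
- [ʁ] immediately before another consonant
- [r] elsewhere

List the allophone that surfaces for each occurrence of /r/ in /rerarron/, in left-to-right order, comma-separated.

Occurrence 1 (position 1): before a front vowel (/i, e/) → [r̥].
Occurrence 2 (position 3): no conditioning environment matches → elsewhere allophone [r].
Occurrence 3 (position 5): immediately before another consonant → [ʁ].
Occurrence 4 (position 6): no conditioning environment matches → elsewhere allophone [r].

[r̥], [r], [ʁ], [r]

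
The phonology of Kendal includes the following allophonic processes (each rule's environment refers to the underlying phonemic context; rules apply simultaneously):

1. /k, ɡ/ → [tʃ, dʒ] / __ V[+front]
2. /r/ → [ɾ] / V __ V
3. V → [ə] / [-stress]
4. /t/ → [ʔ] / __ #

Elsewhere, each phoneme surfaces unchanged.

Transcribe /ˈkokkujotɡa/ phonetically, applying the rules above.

[ˈkokkəjətɡə]

/k/ (word-initial) is in the target of rule 1 but the environment (before a front vowel) is not met → [k].
/o/ (between /k/ and /k/) is in the target of rule 3 but the environment (in an unstressed syllable) is not met → [o].
/k/ (between /o/ and /k/): rule 1 targets it, but not before a front vowel → unchanged [k].
/k/ (between /k/ and /u/) is in the target of rule 1 but the environment (before a front vowel) is not met → [k].
/u/ (between /k/ and /j/) occurs in an unstressed syllable → [ə] by rule 3.
/j/ stays [j].
/o/ — between /j/ and /t/, in an unstressed syllable — surfaces as [ə] (rule 3).
/t/ (between /o/ and /ɡ/) is in the target of rule 4 but the environment (word-finally) is not met → [t].
/ɡ/ — between /t/ and /a/; rule 1 does not apply here → [ɡ].
Rule 3 applies to /a/ (word-final: in an unstressed syllable) → [ə].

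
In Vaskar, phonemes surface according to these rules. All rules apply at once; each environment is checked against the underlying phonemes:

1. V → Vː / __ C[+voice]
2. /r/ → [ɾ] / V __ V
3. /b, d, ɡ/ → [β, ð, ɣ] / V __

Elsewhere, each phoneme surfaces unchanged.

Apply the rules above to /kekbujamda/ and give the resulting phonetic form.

/e/ (between /k/ and /k/): rule 1 targets it, but not before a voiced consonant → unchanged [e].
/b/ (between /k/ and /u/) is in the target of rule 3 but the environment (immediately after a vowel) is not met → [b].
/u/ meets the environment for rule 1 (before a voiced consonant) → [uː].
/a/ meets the environment for rule 1 (before a voiced consonant) → [aː].
/d/ — between /m/ and /a/; rule 3 does not apply here → [d].
/a/ (word-final): rule 1 targets it, but not before a voiced consonant → unchanged [a].

[kekbuːjaːmda]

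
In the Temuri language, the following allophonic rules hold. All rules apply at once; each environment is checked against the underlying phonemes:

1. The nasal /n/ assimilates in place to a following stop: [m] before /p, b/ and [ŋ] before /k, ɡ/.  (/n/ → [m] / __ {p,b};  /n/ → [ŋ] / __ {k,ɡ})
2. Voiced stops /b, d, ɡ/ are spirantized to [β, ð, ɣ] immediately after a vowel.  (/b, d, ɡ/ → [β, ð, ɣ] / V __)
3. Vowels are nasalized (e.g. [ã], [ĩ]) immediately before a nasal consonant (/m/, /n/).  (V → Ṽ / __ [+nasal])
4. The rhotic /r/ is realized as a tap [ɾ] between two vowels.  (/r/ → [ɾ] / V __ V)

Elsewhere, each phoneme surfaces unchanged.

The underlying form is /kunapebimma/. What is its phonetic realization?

/k/ (word-initial) is unaffected → [k].
/u/ — between /k/ and /n/, before a nasal consonant — surfaces as [ũ] (rule 3).
/n/ — between /u/ and /a/; rule 1 does not apply here → [n].
/a/ (between /n/ and /p/) is in the target of rule 3 but the environment (before a nasal consonant) is not met → [a].
/p/ (between /a/ and /e/) is unaffected → [p].
/e/ (between /p/ and /b/) is in the target of rule 3 but the environment (before a nasal consonant) is not met → [e].
/b/ meets the environment for rule 2 (immediately after a vowel) → [β].
/i/ (between /b/ and /m/): before a nasal consonant, so rule 3 applies → [ĩ].
/m/ (between /i/ and /m/) is unaffected → [m].
/m/ (between /m/ and /a/) is unaffected → [m].
/a/ (word-final) fails the environment for rule 3, so it stays [a].

[kũnapeβĩmma]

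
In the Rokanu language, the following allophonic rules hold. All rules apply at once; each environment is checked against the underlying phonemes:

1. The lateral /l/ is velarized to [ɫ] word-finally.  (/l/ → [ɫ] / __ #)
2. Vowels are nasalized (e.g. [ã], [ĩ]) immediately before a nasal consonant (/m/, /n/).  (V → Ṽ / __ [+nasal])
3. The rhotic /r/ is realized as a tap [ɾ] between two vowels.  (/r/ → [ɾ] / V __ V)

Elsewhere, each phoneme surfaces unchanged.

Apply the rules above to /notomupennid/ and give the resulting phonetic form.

[notõmupẽnnid]

/o/ (between /n/ and /t/) fails the environment for rule 2, so it stays [o].
/o/ (between /t/ and /m/) occurs before a nasal consonant → [õ] by rule 2.
/u/ (between /m/ and /p/) is in the target of rule 2 but the environment (before a nasal consonant) is not met → [u].
/e/ (between /p/ and /n/) occurs before a nasal consonant → [ẽ] by rule 2.
/i/ (between /n/ and /d/) is in the target of rule 2 but the environment (before a nasal consonant) is not met → [i].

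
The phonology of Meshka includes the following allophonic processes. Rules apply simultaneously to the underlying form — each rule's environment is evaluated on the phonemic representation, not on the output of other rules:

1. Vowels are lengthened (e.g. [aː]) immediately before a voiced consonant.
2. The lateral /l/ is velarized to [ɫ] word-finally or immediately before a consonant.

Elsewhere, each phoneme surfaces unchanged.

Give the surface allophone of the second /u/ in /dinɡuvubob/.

[uː]

Rule 1 applies to /u/ (between /v/ and /b/: before a voiced consonant) → [uː].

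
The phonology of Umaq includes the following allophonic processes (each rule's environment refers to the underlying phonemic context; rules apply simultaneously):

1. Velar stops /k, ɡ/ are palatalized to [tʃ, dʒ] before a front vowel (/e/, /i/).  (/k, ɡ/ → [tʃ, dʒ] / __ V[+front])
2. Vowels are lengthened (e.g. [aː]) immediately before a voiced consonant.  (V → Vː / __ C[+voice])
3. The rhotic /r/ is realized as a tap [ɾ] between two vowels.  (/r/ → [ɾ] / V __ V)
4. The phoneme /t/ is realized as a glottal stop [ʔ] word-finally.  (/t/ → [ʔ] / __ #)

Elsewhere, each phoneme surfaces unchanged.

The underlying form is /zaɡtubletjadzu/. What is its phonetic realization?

/z/ stays [z].
/a/ (between /z/ and /ɡ/): before a voiced consonant, so rule 2 applies → [aː].
/ɡ/ (between /a/ and /t/): rule 1 targets it, but not before a front vowel → unchanged [ɡ].
/t/ (between /ɡ/ and /u/) is in the target of rule 4 but the environment (word-finally) is not met → [t].
/u/ — between /t/ and /b/, before a voiced consonant — surfaces as [uː] (rule 2).
/b/ stays [b].
/l/ (between /b/ and /e/): no rule targets it → [l].
/e/ (between /l/ and /t/) fails the environment for rule 2, so it stays [e].
/t/ (between /e/ and /j/) is in the target of rule 4 but the environment (word-finally) is not met → [t].
/j/ stays [j].
/a/ — between /j/ and /d/, before a voiced consonant — surfaces as [aː] (rule 2).
/d/ (between /a/ and /z/): no rule targets it → [d].
/z/ (between /d/ and /u/) is unaffected → [z].
/u/ (word-final) is in the target of rule 2 but the environment (before a voiced consonant) is not met → [u].

[zaːɡtuːbletjaːdzu]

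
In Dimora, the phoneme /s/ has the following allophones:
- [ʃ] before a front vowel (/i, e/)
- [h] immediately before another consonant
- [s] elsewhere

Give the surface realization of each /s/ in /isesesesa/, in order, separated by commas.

[ʃ], [ʃ], [ʃ], [s]

Occurrence 1 (position 2): before a front vowel (/i, e/) → [ʃ].
Occurrence 2 (position 4): before a front vowel (/i, e/) → [ʃ].
Occurrence 3 (position 6): before a front vowel (/i, e/) → [ʃ].
Occurrence 4 (position 8): no conditioning environment matches → elsewhere allophone [s].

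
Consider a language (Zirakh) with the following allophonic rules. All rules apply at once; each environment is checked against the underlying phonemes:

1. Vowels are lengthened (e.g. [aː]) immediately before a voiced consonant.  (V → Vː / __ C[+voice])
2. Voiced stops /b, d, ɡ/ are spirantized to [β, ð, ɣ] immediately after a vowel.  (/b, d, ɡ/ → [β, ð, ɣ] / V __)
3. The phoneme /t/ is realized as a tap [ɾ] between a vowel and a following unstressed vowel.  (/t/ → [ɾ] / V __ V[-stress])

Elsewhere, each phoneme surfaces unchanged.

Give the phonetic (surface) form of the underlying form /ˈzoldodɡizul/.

[ˈzoːldoːðɡiːzuːl]

/z/ (word-initial): no rule targets it → [z].
/o/ (between /z/ and /l/) occurs before a voiced consonant → [oː] by rule 1.
/l/ stays [l].
/d/ (between /l/ and /o/) is in the target of rule 2 but the environment (immediately after a vowel) is not met → [d].
Rule 1 applies to /o/ (between /d/ and /d/: before a voiced consonant) → [oː].
/d/ — between /o/ and /ɡ/, immediately after a vowel — surfaces as [ð] (rule 2).
/ɡ/ (between /d/ and /i/) is in the target of rule 2 but the environment (immediately after a vowel) is not met → [ɡ].
Rule 1 applies to /i/ (between /ɡ/ and /z/: before a voiced consonant) → [iː].
/z/ — not in any rule's target class → [z].
/u/ (between /z/ and /l/): before a voiced consonant, so rule 1 applies → [uː].
/l/ — not in any rule's target class → [l].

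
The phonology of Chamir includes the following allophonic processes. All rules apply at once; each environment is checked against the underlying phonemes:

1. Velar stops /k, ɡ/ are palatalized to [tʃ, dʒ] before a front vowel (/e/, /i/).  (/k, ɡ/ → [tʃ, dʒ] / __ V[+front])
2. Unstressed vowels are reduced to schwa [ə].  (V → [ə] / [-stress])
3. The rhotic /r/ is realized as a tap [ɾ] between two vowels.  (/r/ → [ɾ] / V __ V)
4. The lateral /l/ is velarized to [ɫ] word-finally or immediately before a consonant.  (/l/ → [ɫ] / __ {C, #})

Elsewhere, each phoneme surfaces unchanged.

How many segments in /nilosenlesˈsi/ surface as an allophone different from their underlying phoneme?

Segments that undergo a rule: /i/ → [ə] (rule 2); /o/ → [ə] (rule 2); /e/ → [ə] (rule 2); /e/ → [ə] (rule 2).
All other segments surface unchanged.

4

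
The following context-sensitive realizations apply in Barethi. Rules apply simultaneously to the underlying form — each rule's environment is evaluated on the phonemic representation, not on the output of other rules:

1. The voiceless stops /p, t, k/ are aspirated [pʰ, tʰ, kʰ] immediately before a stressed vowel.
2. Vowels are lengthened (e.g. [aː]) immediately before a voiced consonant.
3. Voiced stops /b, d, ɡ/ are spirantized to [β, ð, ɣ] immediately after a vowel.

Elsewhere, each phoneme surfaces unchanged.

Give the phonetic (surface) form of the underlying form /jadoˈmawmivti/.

/j/ stays [j].
Rule 2 applies to /a/ (between /j/ and /d/: before a voiced consonant) → [aː].
/d/ (between /a/ and /o/): immediately after a vowel, so rule 3 applies → [ð].
/o/ — between /d/ and /m/, before a voiced consonant — surfaces as [oː] (rule 2).
/m/ (between /o/ and /a/): no rule targets it → [m].
/a/ — between /m/ and /w/, before a voiced consonant — surfaces as [aː] (rule 2).
/w/ (between /a/ and /m/) is unaffected → [w].
/m/ (between /w/ and /i/): no rule targets it → [m].
/i/ meets the environment for rule 2 (before a voiced consonant) → [iː].
/v/ (between /i/ and /t/) is unaffected → [v].
/t/ — between /v/ and /i/; rule 1 does not apply here → [t].
/i/ — word-final; rule 2 does not apply here → [i].

[jaːðoːˈmaːwmiːvti]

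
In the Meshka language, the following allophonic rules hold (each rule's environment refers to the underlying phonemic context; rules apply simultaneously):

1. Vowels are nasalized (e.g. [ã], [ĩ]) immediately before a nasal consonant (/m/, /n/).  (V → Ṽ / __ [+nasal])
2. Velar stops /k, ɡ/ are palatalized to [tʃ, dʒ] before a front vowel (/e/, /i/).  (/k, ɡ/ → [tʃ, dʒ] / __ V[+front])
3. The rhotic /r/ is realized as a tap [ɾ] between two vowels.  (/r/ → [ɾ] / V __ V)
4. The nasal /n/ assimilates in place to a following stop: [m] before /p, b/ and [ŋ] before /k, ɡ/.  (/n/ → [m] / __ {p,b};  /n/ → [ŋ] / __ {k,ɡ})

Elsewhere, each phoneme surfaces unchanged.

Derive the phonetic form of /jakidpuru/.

[jatʃidpuɾu]

/j/ stays [j].
/a/ (between /j/ and /k/) fails the environment for rule 1, so it stays [a].
/k/ meets the environment for rule 2 (before a front vowel) → [tʃ].
/i/ (between /k/ and /d/) is in the target of rule 1 but the environment (before a nasal consonant) is not met → [i].
/d/ stays [d].
/p/ (between /d/ and /u/) is unaffected → [p].
/u/ (between /p/ and /r/) is in the target of rule 1 but the environment (before a nasal consonant) is not met → [u].
/r/ — between /u/ and /u/, between two vowels — surfaces as [ɾ] (rule 3).
/u/ — word-final; rule 1 does not apply here → [u].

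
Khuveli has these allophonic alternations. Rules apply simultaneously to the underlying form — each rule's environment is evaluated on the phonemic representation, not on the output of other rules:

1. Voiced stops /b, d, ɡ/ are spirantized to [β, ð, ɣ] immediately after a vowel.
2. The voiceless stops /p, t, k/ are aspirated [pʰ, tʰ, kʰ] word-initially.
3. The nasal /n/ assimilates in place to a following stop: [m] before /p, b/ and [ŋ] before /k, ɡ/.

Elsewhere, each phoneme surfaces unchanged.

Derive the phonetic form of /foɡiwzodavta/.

[foɣiwzoðavta]

/f/ (word-initial): no rule targets it → [f].
/o/ (between /f/ and /ɡ/) is unaffected → [o].
/ɡ/ meets the environment for rule 1 (immediately after a vowel) → [ɣ].
/i/ (between /ɡ/ and /w/): no rule targets it → [i].
/w/ stays [w].
/z/ — not in any rule's target class → [z].
/o/ — not in any rule's target class → [o].
/d/ (between /o/ and /a/) occurs immediately after a vowel → [ð] by rule 1.
/a/ (between /d/ and /v/): no rule targets it → [a].
/v/ (between /a/ and /t/): no rule targets it → [v].
/t/ (between /v/ and /a/) fails the environment for rule 2, so it stays [t].
/a/ — not in any rule's target class → [a].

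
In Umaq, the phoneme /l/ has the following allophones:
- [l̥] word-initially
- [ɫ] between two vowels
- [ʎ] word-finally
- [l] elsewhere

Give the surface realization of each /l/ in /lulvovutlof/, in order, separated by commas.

[l̥], [l], [l]

Occurrence 1 (position 1): word-initially → [l̥].
Occurrence 2 (position 3): no conditioning environment matches → elsewhere allophone [l].
Occurrence 3 (position 9): no conditioning environment matches → elsewhere allophone [l].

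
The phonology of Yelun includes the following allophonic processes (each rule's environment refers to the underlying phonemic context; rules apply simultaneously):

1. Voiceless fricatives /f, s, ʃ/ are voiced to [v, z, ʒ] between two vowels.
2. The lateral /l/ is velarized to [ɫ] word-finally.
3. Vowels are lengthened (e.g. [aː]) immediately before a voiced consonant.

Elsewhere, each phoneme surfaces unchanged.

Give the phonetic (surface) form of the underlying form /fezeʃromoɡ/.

/f/ (word-initial): rule 1 targets it, but not between two vowels → unchanged [f].
/e/ meets the environment for rule 3 (before a voiced consonant) → [eː].
/z/ stays [z].
/e/ (between /z/ and /ʃ/) fails the environment for rule 3, so it stays [e].
/ʃ/ (between /e/ and /r/): rule 1 targets it, but not between two vowels → unchanged [ʃ].
/r/ (between /ʃ/ and /o/) is unaffected → [r].
/o/ — between /r/ and /m/, before a voiced consonant — surfaces as [oː] (rule 3).
/m/ — not in any rule's target class → [m].
/o/ (between /m/ and /ɡ/): before a voiced consonant, so rule 3 applies → [oː].
/ɡ/ (word-final) is unaffected → [ɡ].

[feːzeʃroːmoːɡ]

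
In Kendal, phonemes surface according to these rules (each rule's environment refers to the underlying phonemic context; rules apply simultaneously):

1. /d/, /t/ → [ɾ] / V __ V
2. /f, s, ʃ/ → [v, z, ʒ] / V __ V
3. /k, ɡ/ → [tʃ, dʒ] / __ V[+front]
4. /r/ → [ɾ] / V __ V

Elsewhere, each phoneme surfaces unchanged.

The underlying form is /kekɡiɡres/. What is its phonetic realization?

/k/ (word-initial): before a front vowel, so rule 3 applies → [tʃ].
/e/ (between /k/ and /k/): no rule targets it → [e].
/k/ — between /e/ and /ɡ/; rule 3 does not apply here → [k].
/ɡ/ — between /k/ and /i/, before a front vowel — surfaces as [dʒ] (rule 3).
/i/ (between /ɡ/ and /ɡ/): no rule targets it → [i].
/ɡ/ (between /i/ and /r/) fails the environment for rule 3, so it stays [ɡ].
/r/ (between /ɡ/ and /e/) fails the environment for rule 4, so it stays [r].
/e/ (between /r/ and /s/): no rule targets it → [e].
/s/ — word-final; rule 2 does not apply here → [s].

[tʃekdʒiɡres]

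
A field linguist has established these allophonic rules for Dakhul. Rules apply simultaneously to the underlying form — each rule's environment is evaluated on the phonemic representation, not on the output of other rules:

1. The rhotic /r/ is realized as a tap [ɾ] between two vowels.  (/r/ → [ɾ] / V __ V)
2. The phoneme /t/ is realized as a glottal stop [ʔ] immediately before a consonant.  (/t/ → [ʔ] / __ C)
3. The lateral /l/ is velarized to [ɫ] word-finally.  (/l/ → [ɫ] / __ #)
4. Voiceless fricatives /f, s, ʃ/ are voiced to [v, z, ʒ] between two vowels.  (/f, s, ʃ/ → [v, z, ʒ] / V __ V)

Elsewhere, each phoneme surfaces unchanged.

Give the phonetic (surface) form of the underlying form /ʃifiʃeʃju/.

[ʃiviʒeʃju]

/ʃ/ (word-initial): rule 4 targets it, but not between two vowels → unchanged [ʃ].
/i/ — not in any rule's target class → [i].
Rule 4 applies to /f/ (between /i/ and /i/: between two vowels) → [v].
/i/ (between /f/ and /ʃ/) is unaffected → [i].
/ʃ/ meets the environment for rule 4 (between two vowels) → [ʒ].
/e/ (between /ʃ/ and /ʃ/) is unaffected → [e].
/ʃ/ (between /e/ and /j/) is in the target of rule 4 but the environment (between two vowels) is not met → [ʃ].
/j/ — not in any rule's target class → [j].
/u/ (word-final): no rule targets it → [u].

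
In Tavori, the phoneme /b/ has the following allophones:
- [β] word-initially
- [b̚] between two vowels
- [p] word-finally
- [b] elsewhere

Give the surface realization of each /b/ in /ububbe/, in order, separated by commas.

[b̚], [b], [b]

Occurrence 1 (position 2): between two vowels → [b̚].
Occurrence 2 (position 4): no conditioning environment matches → elsewhere allophone [b].
Occurrence 3 (position 5): no conditioning environment matches → elsewhere allophone [b].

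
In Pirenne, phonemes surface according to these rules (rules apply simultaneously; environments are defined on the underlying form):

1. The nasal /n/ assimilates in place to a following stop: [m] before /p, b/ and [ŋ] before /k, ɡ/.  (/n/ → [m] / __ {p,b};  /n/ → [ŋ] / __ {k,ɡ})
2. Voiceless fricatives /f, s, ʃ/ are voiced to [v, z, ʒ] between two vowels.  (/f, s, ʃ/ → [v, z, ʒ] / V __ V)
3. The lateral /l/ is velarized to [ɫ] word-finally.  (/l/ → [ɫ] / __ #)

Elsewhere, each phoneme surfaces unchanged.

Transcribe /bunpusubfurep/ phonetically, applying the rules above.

/b/ (word-initial) is unaffected → [b].
/u/ stays [u].
Rule 1 applies to /n/ (between /u/ and /p/: before a labial or velar stop) → [m].
/p/ (between /n/ and /u/): no rule targets it → [p].
/u/ (between /p/ and /s/): no rule targets it → [u].
/s/ (between /u/ and /u/) occurs between two vowels → [z] by rule 2.
/u/ stays [u].
/b/ (between /u/ and /f/): no rule targets it → [b].
/f/ (between /b/ and /u/) fails the environment for rule 2, so it stays [f].
/u/ stays [u].
/r/ (between /u/ and /e/) is unaffected → [r].
/e/ (between /r/ and /p/) is unaffected → [e].
/p/ stays [p].

[bumpuzubfurep]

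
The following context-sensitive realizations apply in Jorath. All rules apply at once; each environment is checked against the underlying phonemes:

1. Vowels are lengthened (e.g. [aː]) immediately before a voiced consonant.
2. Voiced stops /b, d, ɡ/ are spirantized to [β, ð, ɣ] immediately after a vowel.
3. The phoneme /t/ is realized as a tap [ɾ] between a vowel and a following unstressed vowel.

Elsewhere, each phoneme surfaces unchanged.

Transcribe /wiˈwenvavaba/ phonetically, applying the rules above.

[wiːˈweːnvaːvaːβa]

/w/ (word-initial): no rule targets it → [w].
/i/ (between /w/ and /w/): before a voiced consonant, so rule 1 applies → [iː].
/w/ (between /i/ and /e/) is unaffected → [w].
/e/ (between /w/ and /n/) occurs before a voiced consonant → [eː] by rule 1.
/n/ (between /e/ and /v/): no rule targets it → [n].
/v/ stays [v].
/a/ meets the environment for rule 1 (before a voiced consonant) → [aː].
/v/ stays [v].
/a/ — between /v/ and /b/, before a voiced consonant — surfaces as [aː] (rule 1).
/b/ (between /a/ and /a/): immediately after a vowel, so rule 2 applies → [β].
/a/ — word-final; rule 1 does not apply here → [a].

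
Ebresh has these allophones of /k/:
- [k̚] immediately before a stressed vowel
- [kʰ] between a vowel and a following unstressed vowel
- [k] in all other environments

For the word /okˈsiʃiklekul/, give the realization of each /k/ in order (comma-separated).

Occurrence 1 (position 2): no conditioning environment matches → elsewhere allophone [k].
Occurrence 2 (position 7): no conditioning environment matches → elsewhere allophone [k].
Occurrence 3 (position 10): between a vowel and a following unstressed vowel → [kʰ].

[k], [k], [kʰ]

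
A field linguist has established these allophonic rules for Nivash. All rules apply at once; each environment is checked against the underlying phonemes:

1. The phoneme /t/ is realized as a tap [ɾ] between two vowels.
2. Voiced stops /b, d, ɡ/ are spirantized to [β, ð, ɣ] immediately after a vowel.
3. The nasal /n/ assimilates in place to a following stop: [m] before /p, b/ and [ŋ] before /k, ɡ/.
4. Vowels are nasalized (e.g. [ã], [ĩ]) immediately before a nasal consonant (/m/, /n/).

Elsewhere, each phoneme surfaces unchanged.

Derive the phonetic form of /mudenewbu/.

[muðẽnewbu]

/m/ (word-initial): no rule targets it → [m].
/u/ (between /m/ and /d/) fails the environment for rule 4, so it stays [u].
/d/ (between /u/ and /e/) occurs immediately after a vowel → [ð] by rule 2.
/e/ — between /d/ and /n/, before a nasal consonant — surfaces as [ẽ] (rule 4).
/n/ — between /e/ and /e/; rule 3 does not apply here → [n].
/e/ (between /n/ and /w/) is in the target of rule 4 but the environment (before a nasal consonant) is not met → [e].
/w/ stays [w].
/b/ (between /w/ and /u/) is in the target of rule 2 but the environment (immediately after a vowel) is not met → [b].
/u/ (word-final) is in the target of rule 4 but the environment (before a nasal consonant) is not met → [u].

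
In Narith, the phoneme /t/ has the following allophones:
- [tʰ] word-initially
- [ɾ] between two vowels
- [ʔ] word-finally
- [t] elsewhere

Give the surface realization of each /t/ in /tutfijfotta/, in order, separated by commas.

[tʰ], [t], [t], [t]

Occurrence 1 (position 1): word-initially → [tʰ].
Occurrence 2 (position 3): no conditioning environment matches → elsewhere allophone [t].
Occurrence 3 (position 9): no conditioning environment matches → elsewhere allophone [t].
Occurrence 4 (position 10): no conditioning environment matches → elsewhere allophone [t].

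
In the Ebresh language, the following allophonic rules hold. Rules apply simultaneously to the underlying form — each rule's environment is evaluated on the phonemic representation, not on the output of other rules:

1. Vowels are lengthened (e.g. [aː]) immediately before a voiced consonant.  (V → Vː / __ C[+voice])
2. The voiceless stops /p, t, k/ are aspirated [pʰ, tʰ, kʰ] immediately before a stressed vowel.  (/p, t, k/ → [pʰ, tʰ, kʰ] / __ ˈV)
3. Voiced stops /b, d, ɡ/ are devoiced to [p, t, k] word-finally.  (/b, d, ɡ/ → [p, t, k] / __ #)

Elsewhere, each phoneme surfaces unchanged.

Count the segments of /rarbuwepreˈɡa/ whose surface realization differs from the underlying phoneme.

Segments that undergo a rule: /a/ → [aː] (rule 1); /u/ → [uː] (rule 1); /e/ → [eː] (rule 1).
All other segments surface unchanged.

3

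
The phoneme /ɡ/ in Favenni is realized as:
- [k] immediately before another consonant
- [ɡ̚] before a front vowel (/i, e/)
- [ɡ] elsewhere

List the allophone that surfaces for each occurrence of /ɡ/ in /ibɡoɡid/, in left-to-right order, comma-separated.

[ɡ], [ɡ̚]

Occurrence 1 (position 3): no conditioning environment matches → elsewhere allophone [ɡ].
Occurrence 2 (position 5): before a front vowel (/i, e/) → [ɡ̚].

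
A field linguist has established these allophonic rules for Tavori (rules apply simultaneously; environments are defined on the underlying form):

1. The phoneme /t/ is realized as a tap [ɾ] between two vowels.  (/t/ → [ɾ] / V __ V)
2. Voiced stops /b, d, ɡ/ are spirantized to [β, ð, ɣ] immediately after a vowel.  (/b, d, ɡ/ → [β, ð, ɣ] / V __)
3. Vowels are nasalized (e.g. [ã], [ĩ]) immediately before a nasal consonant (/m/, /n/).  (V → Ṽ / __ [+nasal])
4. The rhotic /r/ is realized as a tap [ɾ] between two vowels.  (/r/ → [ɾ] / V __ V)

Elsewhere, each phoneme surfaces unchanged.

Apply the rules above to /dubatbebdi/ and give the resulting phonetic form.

/d/ — word-initial; rule 2 does not apply here → [d].
/u/ — between /d/ and /b/; rule 3 does not apply here → [u].
/b/ — between /u/ and /a/, immediately after a vowel — surfaces as [β] (rule 2).
/a/ (between /b/ and /t/): rule 3 targets it, but not before a nasal consonant → unchanged [a].
/t/ — between /a/ and /b/; rule 1 does not apply here → [t].
/b/ — between /t/ and /e/; rule 2 does not apply here → [b].
/e/ (between /b/ and /b/): rule 3 targets it, but not before a nasal consonant → unchanged [e].
Rule 2 applies to /b/ (between /e/ and /d/: immediately after a vowel) → [β].
/d/ — between /b/ and /i/; rule 2 does not apply here → [d].
/i/ — word-final; rule 3 does not apply here → [i].

[duβatbeβdi]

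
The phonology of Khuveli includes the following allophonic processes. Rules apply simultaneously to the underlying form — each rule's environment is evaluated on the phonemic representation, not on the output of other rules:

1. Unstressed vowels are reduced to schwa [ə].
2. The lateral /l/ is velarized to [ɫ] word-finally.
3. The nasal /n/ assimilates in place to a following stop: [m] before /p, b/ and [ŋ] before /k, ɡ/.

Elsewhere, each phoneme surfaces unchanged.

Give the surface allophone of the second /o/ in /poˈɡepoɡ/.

/o/ (between /p/ and /ɡ/): in an unstressed syllable, so rule 1 applies → [ə].

[ə]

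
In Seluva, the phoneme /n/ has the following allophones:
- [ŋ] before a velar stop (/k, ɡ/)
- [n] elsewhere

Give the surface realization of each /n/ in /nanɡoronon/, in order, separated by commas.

Occurrence 1 (position 1): no conditioning environment matches → elsewhere allophone [n].
Occurrence 2 (position 3): before a velar stop → [ŋ].
Occurrence 3 (position 8): no conditioning environment matches → elsewhere allophone [n].
Occurrence 4 (position 10): no conditioning environment matches → elsewhere allophone [n].

[n], [ŋ], [n], [n]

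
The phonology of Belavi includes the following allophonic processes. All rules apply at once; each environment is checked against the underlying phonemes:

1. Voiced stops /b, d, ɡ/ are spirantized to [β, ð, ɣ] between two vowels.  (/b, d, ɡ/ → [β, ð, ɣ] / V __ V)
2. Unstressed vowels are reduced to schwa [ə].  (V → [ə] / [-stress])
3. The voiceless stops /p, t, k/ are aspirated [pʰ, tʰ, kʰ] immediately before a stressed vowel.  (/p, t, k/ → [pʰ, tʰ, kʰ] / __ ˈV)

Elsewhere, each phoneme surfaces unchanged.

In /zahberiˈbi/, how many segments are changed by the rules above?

Segments that undergo a rule: /a/ → [ə] (rule 2); /e/ → [ə] (rule 2); /i/ → [ə] (rule 2); /b/ → [β] (rule 1).
All other segments surface unchanged.

4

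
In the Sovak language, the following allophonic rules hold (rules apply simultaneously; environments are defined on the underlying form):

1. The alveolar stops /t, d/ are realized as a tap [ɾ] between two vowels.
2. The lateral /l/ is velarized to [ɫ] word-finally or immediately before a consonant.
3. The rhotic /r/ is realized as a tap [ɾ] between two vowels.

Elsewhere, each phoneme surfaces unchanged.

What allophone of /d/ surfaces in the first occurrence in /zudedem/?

[ɾ]

/d/ — between /u/ and /e/, between two vowels — surfaces as [ɾ] (rule 1).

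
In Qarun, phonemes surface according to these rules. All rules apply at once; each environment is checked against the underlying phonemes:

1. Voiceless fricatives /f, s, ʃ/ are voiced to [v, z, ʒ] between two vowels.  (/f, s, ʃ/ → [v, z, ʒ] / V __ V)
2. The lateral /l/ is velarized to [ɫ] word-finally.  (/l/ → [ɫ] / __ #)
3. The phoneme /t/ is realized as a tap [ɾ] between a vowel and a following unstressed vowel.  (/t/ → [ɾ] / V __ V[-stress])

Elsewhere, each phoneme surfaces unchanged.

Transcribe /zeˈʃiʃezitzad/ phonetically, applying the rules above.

[zeˈʒiʒezitzad]

/z/ (word-initial) is unaffected → [z].
/e/ (between /z/ and /ʃ/) is unaffected → [e].
Rule 1 applies to /ʃ/ (between /e/ and /i/: between two vowels) → [ʒ].
/i/ (between /ʃ/ and /ʃ/) is unaffected → [i].
/ʃ/ (between /i/ and /e/): between two vowels, so rule 1 applies → [ʒ].
/e/ — not in any rule's target class → [e].
/z/ stays [z].
/i/ — not in any rule's target class → [i].
/t/ (between /i/ and /z/): rule 3 targets it, but not between a vowel and a following unstressed vowel → unchanged [t].
/z/ (between /t/ and /a/): no rule targets it → [z].
/a/ (between /z/ and /d/) is unaffected → [a].
/d/ (word-final): no rule targets it → [d].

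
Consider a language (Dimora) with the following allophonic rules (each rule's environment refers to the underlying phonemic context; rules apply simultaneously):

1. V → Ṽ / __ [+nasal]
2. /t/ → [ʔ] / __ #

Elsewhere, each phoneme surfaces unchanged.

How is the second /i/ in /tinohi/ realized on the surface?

/i/ (word-final) is in the target of rule 1 but the environment (before a nasal consonant) is not met → [i].

[i]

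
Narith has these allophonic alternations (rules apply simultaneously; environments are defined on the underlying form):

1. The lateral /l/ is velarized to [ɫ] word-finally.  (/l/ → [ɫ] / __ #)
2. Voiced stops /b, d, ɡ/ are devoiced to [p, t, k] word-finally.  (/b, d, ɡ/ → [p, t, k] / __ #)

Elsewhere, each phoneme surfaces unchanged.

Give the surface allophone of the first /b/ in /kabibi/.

[b]

/b/ — between /a/ and /i/; rule 2 does not apply here → [b].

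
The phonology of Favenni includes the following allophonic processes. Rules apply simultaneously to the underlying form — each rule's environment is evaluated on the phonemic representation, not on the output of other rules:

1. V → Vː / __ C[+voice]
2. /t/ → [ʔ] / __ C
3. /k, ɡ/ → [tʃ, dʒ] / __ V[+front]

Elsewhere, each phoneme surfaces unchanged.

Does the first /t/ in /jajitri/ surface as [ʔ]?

Yes

/t/ (between /i/ and /r/): immediately before a consonant, so rule 2 applies → [ʔ].
The actual realization is [ʔ], which matches [ʔ].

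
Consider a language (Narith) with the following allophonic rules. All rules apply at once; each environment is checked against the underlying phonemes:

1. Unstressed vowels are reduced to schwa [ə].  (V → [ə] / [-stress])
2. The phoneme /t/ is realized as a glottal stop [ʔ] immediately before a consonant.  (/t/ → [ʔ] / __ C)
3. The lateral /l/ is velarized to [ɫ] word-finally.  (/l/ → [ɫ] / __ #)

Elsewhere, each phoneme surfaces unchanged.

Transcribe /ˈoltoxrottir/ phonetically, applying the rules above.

[ˈoltəxrəʔtər]

/o/ (word-initial) is in the target of rule 1 but the environment (in an unstressed syllable) is not met → [o].
/l/ (between /o/ and /t/) is in the target of rule 3 but the environment (word-finally) is not met → [l].
/t/ (between /l/ and /o/) fails the environment for rule 2, so it stays [t].
/o/ meets the environment for rule 1 (in an unstressed syllable) → [ə].
/x/ (between /o/ and /r/): no rule targets it → [x].
/r/ — not in any rule's target class → [r].
/o/ (between /r/ and /t/) occurs in an unstressed syllable → [ə] by rule 1.
/t/ (between /o/ and /t/) occurs immediately before a consonant → [ʔ] by rule 2.
/t/ — between /t/ and /i/; rule 2 does not apply here → [t].
/i/ (between /t/ and /r/) occurs in an unstressed syllable → [ə] by rule 1.
/r/ stays [r].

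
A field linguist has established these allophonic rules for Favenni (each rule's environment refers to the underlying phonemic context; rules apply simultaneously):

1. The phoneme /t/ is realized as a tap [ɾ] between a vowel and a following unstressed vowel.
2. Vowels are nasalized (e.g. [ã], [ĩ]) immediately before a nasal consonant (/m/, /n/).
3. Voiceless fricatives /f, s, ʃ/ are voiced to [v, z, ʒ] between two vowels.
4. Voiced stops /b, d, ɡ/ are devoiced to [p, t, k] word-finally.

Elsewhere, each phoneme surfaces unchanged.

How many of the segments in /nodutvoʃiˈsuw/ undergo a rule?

Segments that undergo a rule: /ʃ/ → [ʒ] (rule 3); /s/ → [z] (rule 3).
All other segments surface unchanged.

2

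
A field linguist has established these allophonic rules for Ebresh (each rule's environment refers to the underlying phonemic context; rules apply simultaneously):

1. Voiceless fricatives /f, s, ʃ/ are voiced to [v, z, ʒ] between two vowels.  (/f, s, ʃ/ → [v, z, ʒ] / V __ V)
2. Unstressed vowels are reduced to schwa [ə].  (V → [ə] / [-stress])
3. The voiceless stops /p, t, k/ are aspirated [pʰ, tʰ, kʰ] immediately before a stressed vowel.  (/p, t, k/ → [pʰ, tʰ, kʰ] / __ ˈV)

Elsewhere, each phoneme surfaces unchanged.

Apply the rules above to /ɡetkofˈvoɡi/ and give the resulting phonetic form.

/e/ (between /ɡ/ and /t/): in an unstressed syllable, so rule 2 applies → [ə].
/t/ — between /e/ and /k/; rule 3 does not apply here → [t].
/k/ (between /t/ and /o/): rule 3 targets it, but not immediately before a stressed vowel → unchanged [k].
/o/ — between /k/ and /f/, in an unstressed syllable — surfaces as [ə] (rule 2).
/f/ — between /o/ and /v/; rule 1 does not apply here → [f].
/o/ — between /v/ and /ɡ/; rule 2 does not apply here → [o].
/i/ meets the environment for rule 2 (in an unstressed syllable) → [ə].

[ɡətkəfˈvoɡə]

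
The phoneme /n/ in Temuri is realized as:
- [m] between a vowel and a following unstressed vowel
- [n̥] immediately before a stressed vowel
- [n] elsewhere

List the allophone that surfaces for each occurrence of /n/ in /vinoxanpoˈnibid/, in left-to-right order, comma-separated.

[m], [n], [n̥]

Occurrence 1 (position 3): between a vowel and a following unstressed vowel → [m].
Occurrence 2 (position 7): no conditioning environment matches → elsewhere allophone [n].
Occurrence 3 (position 10): immediately before a stressed vowel → [n̥].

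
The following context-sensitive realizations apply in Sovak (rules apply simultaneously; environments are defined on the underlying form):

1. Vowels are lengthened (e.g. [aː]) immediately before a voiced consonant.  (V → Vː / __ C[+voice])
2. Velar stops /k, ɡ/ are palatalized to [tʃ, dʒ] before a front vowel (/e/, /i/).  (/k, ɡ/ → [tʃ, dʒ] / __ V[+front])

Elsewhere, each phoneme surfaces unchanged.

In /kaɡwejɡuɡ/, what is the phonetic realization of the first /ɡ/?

/ɡ/ (between /a/ and /w/) is in the target of rule 2 but the environment (before a front vowel) is not met → [ɡ].

[ɡ]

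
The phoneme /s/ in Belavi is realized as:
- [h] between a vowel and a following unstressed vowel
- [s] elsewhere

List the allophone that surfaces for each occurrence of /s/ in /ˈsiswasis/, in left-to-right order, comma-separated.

[s], [s], [h], [s]

Occurrence 1 (position 1): no conditioning environment matches → elsewhere allophone [s].
Occurrence 2 (position 3): no conditioning environment matches → elsewhere allophone [s].
Occurrence 3 (position 6): between a vowel and a following unstressed vowel → [h].
Occurrence 4 (position 8): no conditioning environment matches → elsewhere allophone [s].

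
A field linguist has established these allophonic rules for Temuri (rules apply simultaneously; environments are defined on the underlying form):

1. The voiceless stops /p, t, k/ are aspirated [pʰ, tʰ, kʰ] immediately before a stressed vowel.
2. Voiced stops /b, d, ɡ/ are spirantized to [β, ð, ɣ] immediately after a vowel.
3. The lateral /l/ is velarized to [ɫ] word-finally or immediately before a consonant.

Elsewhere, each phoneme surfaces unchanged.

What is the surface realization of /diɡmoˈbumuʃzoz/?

/d/ — word-initial; rule 2 does not apply here → [d].
/i/ (between /d/ and /ɡ/): no rule targets it → [i].
Rule 2 applies to /ɡ/ (between /i/ and /m/: immediately after a vowel) → [ɣ].
/m/ stays [m].
/o/ — not in any rule's target class → [o].
/b/ — between /o/ and /u/, immediately after a vowel — surfaces as [β] (rule 2).
/u/ (between /b/ and /m/) is unaffected → [u].
/m/ (between /u/ and /u/) is unaffected → [m].
/u/ (between /m/ and /ʃ/): no rule targets it → [u].
/ʃ/ (between /u/ and /z/) is unaffected → [ʃ].
/z/ (between /ʃ/ and /o/): no rule targets it → [z].
/o/ (between /z/ and /z/) is unaffected → [o].
/z/ — not in any rule's target class → [z].

[diɣmoˈβumuʃzoz]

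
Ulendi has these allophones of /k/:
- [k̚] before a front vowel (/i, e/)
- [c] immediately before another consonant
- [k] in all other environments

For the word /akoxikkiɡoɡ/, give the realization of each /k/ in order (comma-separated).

Occurrence 1 (position 2): no conditioning environment matches → elsewhere allophone [k].
Occurrence 2 (position 6): immediately before another consonant → [c].
Occurrence 3 (position 7): before a front vowel (/i, e/) → [k̚].

[k], [c], [k̚]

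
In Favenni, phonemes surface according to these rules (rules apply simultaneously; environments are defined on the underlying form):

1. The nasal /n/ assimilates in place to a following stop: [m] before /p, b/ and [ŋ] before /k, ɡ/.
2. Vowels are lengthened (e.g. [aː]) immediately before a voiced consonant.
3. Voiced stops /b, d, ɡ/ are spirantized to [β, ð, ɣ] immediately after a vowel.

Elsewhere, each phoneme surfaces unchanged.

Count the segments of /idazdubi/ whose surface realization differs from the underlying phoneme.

5

Segments that undergo a rule: /i/ → [iː] (rule 2); /d/ → [ð] (rule 3); /a/ → [aː] (rule 2); /u/ → [uː] (rule 2); /b/ → [β] (rule 3).
All other segments surface unchanged.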